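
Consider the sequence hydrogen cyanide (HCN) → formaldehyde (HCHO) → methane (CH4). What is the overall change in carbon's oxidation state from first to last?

Carbon oxidation states along the series — hydrogen cyanide: +2, formaldehyde: 0, methane: -4.
Net change = -4 − (+2) = -6.

-6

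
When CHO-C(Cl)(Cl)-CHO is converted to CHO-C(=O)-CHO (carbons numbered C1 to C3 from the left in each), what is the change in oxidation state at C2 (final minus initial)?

Before: C2 has 2 bonds to C, 2 bonds to Cl → oxidation state +2.
After: C2 has 2 bonds to C, 2 bonds to O → oxidation state +2.
Δ = +2 − (+2) = 0, so no net redox change at C2.

0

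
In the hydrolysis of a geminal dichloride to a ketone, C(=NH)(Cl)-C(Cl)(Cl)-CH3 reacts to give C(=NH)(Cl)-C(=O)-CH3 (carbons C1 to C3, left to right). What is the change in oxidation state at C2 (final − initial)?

Before: C2 has 2 bonds to C, 2 bonds to Cl → oxidation state +2.
After: C2 has 2 bonds to C, 2 bonds to O → oxidation state +2.
Δ = +2 − (+2) = 0, so no net redox change at C2.

0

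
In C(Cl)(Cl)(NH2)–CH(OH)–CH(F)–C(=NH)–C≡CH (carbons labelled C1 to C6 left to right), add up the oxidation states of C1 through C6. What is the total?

+4

Count +1 for every bond to an atom more electronegative than carbon and −1 for every bond to one less electronegative; C–C bonds are 0. Tallying each carbon:
C1: 1C, 1N, 2Cl → 0 + 1 + 2 = +3
C2: 2C, 1H, 1O → 0 − 1 + 1 = 0
C3: 2C, 1H, 1F → 0 − 1 + 1 = 0
C4: 2C, 2N → 0 + 2 = +2
C5: 4C → 0 = 0
C6: 3C, 1H → 0 − 1 = -1
Sum = +3 + 0 + 0 + 2 + 0 − 1 = +4.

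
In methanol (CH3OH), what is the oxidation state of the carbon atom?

Each bond to a more electronegative atom (O, N, halogen) counts +1, each bond to a less electronegative atom (H, metal, B, Si) counts −1, and each C–C bond counts 0.
The carbon has one bond to H (-1), one bond to H (-1), one bond to H (-1), one bond to O (+1).
Oxidation state = -1 − 1 − 1 + 1 = -2.

-2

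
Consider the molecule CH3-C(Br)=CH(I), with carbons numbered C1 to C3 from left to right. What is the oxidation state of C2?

+1

C2 has one bond to C (0), a double bond to C (2×0 = 0), one bond to Br (+1).
Oxidation state = 0 + 0 + 1 = +1.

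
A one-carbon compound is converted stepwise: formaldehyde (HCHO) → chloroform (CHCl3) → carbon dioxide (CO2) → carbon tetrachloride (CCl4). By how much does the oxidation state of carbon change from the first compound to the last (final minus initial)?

+4

Carbon oxidation states along the series — formaldehyde: 0, chloroform: +2, carbon dioxide: +4, carbon tetrachloride: +4.
Net change = +4 − (0) = +4.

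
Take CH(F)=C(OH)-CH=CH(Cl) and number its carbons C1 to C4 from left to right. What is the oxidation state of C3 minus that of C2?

C3: 3C, 1H → 0 − 1 = -1
C2: 3C, 1O → 0 + 1 = +1
Difference: -1 − (+1) = -2.

-2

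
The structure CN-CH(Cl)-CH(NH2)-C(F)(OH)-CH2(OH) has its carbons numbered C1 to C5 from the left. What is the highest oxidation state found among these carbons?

+3

Tallying each carbon's bonds:
C1: 1C, 3N → 0 + 3 = +3
C2: 2C, 1H, 1Cl → 0 − 1 + 1 = 0
C3: 2C, 1H, 1N → 0 − 1 + 1 = 0
C4: 2C, 1O, 1F → 0 + 1 + 1 = +2
C5: 1C, 2H, 1O → 0 − 2 + 1 = -1
The highest value is +3.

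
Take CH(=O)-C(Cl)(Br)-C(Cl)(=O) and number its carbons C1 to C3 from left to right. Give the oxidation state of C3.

+3

C3 has one bond to C (0), one bond to Cl (+1), a double bond to O (2×+1 = +2).
Oxidation state = 0 + 1 + 2 = +3.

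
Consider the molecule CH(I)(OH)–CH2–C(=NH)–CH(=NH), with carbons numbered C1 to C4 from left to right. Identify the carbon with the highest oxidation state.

Tallying each carbon's bonds:
C1: 1C, 1H, 1O, 1I → 0 − 1 + 1 + 1 = +1
C2: 2C, 2H → 0 − 2 = -2
C3: 2C, 2N → 0 + 2 = +2
C4: 1C, 1H, 2N → 0 − 1 + 2 = +1
The most oxidised carbon is C3 at +2.

C3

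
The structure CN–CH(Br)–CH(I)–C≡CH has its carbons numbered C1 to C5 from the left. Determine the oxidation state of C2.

0

C2 has one bond to C (0), one bond to C (0), one bond to H (-1), one bond to Br (+1).
Oxidation state = 0 + 0 − 1 + 1 = 0.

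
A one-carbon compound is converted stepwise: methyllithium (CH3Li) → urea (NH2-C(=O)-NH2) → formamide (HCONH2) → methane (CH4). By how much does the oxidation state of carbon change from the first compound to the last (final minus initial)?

0

Carbon oxidation states along the series — methyllithium: -4, urea: +4, formamide: +2, methane: -4.
Net change = -4 − (-4) = 0.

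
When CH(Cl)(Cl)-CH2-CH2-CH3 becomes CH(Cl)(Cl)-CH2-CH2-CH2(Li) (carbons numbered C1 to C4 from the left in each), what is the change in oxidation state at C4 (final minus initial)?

Before: C4 has 1 bond to C, 3 bonds to H → oxidation state -3.
After: C4 has 1 bond to C, 2 bonds to H, 1 bond to Li → oxidation state -3.
Δ = -3 − (-3) = 0, so no net redox change at C4.

0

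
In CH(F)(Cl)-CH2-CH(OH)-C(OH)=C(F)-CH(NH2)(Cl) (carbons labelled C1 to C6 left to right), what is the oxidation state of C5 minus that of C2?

+3

C5: 3C, 1F → 0 + 1 = +1
C2: 2C, 2H → 0 − 2 = -2
Difference: +1 − (-2) = +3.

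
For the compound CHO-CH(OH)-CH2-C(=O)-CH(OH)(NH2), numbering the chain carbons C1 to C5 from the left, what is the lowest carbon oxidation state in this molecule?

Tallying each carbon's bonds:
C1: 1C, 1H, 2O → 0 − 1 + 2 = +1
C2: 2C, 1H, 1O → 0 − 1 + 1 = 0
C3: 2C, 2H → 0 − 2 = -2
C4: 2C, 2O → 0 + 2 = +2
C5: 1C, 1H, 1O, 1N → 0 − 1 + 1 + 1 = +1
The lowest value is -2.

-2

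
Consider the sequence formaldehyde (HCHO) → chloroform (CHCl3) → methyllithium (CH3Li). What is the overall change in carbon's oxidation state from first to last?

Carbon oxidation states along the series — formaldehyde: 0, chloroform: +2, methyllithium: -4.
Net change = -4 − (0) = -4.

-4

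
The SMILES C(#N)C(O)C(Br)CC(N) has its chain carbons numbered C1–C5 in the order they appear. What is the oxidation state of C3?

0

C3 has one bond to C (0), one bond to C (0), one bond to H (-1), one bond to Br (+1).
Oxidation state = 0 + 0 − 1 + 1 = 0.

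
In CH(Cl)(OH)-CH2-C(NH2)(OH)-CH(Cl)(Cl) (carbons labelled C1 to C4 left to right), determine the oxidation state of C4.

+1

Bonds to more-electronegative neighbours contribute +1 each, bonds to H or metals contribute −1 each, and C–C bonds contribute 0.
C4 has one bond to C (0), one bond to Cl (+1), one bond to H (-1), one bond to Cl (+1).
Oxidation state = 0 + 1 − 1 + 1 = +1.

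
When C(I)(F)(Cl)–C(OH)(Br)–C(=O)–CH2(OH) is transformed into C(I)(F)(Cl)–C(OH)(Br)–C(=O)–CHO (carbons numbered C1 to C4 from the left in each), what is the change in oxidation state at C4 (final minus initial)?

Before: C4 has 1 bond to C, 2 bonds to H, 1 bond to O → oxidation state -1.
After: C4 has 1 bond to C, 1 bond to H, 2 bonds to O → oxidation state +1.
Δ = +1 − (-1) = +2, so this is an oxidation at C4.

+2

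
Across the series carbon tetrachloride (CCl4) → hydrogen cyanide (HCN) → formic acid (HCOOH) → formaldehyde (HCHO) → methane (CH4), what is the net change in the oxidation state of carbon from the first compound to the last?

-8

Carbon oxidation states along the series — carbon tetrachloride: +4, hydrogen cyanide: +2, formic acid: +2, formaldehyde: 0, methane: -4.
Net change = -4 − (+4) = -8.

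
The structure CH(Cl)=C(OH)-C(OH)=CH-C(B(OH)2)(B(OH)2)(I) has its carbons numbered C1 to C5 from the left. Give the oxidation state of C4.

Count +1 for every bond to an atom more electronegative than carbon and −1 for every bond to one less electronegative; C–C bonds are 0.
C4 has a double bond to C (2×0 = 0), one bond to C (0), one bond to H (-1).
Oxidation state = 0 + 0 − 1 = -1.

-1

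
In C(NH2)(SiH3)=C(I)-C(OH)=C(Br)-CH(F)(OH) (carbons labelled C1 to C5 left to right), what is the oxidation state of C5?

+1

C5 has one bond to C (0), one bond to F (+1), one bond to O (+1), one bond to H (-1).
Oxidation state = 0 + 1 + 1 − 1 = +1.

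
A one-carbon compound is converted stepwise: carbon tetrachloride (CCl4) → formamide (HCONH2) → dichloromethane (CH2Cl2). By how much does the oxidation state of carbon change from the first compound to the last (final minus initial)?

Carbon oxidation states along the series — carbon tetrachloride: +4, formamide: +2, dichloromethane: 0.
Net change = 0 − (+4) = -4.

-4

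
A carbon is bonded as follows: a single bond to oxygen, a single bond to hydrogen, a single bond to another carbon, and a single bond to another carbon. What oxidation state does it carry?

Assign +1 per bond to O/N/halogen, −1 per bond to H or an electropositive element, and 0 per bond to carbon.
The carbon has one bond to C (0), one bond to C (0), one bond to O (+1), one bond to H (-1).
Oxidation state = 0 + 0 + 1 − 1 = 0.

0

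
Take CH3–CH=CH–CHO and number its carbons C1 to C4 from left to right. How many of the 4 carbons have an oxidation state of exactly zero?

Bonds to more-electronegative neighbours contribute +1 each, bonds to H or metals contribute −1 each, and C–C bonds contribute 0. Tallying each carbon:
C1: 1C, 3H → 0 − 3 = -3
C2: 3C, 1H → 0 − 1 = -1
C3: 3C, 1H → 0 − 1 = -1
C4: 1C, 1H, 2O → 0 − 1 + 2 = +1
0 carbons meet the condition.

0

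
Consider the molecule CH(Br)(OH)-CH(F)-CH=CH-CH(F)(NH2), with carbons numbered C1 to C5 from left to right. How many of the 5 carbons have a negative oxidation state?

2

Each bond to a more electronegative atom (O, N, halogen) counts +1, each bond to a less electronegative atom (H, metal, B, Si) counts −1, and each C–C bond counts 0. Tallying each carbon:
C1: 1C, 1H, 1O, 1Br → 0 − 1 + 1 + 1 = +1
C2: 2C, 1H, 1F → 0 − 1 + 1 = 0
C3: 3C, 1H → 0 − 1 = -1
C4: 3C, 1H → 0 − 1 = -1
C5: 1C, 1H, 1N, 1F → 0 − 1 + 1 + 1 = +1
2 carbons (C3, C4) meet the condition.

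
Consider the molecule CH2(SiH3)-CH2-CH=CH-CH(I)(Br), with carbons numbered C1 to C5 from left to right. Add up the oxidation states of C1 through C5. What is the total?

Assign +1 per bond to O/N/halogen, −1 per bond to H or an electropositive element, and 0 per bond to carbon. Tallying each carbon:
C1: 1C, 2H, 1Si → 0 − 2 − 1 = -3
C2: 2C, 2H → 0 − 2 = -2
C3: 3C, 1H → 0 − 1 = -1
C4: 3C, 1H → 0 − 1 = -1
C5: 1C, 1H, 1Br, 1I → 0 − 1 + 1 + 1 = +1
Sum = -3 − 2 − 1 − 1 + 1 = -6.

-6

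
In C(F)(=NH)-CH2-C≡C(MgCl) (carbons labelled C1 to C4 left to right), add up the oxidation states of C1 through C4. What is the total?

Tallying each carbon's bonds:
C1: 1C, 2N, 1F → 0 + 2 + 1 = +3
C2: 2C, 2H → 0 − 2 = -2
C3: 4C → 0 = 0
C4: 3C, 1Mg → 0 − 1 = -1
Sum = +3 − 2 + 0 − 1 = 0.

0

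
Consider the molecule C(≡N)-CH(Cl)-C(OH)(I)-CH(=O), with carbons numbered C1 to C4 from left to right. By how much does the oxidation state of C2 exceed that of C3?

-2

C2: 2C, 1H, 1Cl → 0 − 1 + 1 = 0
C3: 2C, 1O, 1I → 0 + 1 + 1 = +2
Difference: 0 − (+2) = -2.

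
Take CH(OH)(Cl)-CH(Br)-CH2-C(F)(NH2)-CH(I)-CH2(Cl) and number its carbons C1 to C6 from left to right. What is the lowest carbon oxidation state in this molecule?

Bonds to more-electronegative neighbours contribute +1 each, bonds to H or metals contribute −1 each, and C–C bonds contribute 0. Tallying each carbon:
C1: 1C, 1H, 1O, 1Cl → 0 − 1 + 1 + 1 = +1
C2: 2C, 1H, 1Br → 0 − 1 + 1 = 0
C3: 2C, 2H → 0 − 2 = -2
C4: 2C, 1N, 1F → 0 + 1 + 1 = +2
C5: 2C, 1H, 1I → 0 − 1 + 1 = 0
C6: 1C, 2H, 1Cl → 0 − 2 + 1 = -1
The lowest value is -2.

-2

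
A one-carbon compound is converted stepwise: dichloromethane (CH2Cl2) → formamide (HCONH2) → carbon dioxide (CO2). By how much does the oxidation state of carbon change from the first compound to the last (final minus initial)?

+4

Carbon oxidation states along the series — dichloromethane: 0, formamide: +2, carbon dioxide: +4.
Net change = +4 − (0) = +4.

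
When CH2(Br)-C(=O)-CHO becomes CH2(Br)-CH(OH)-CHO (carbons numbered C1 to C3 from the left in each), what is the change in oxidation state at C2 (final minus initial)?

-2

Before: C2 has 2 bonds to C, 2 bonds to O → oxidation state +2.
After: C2 has 2 bonds to C, 1 bond to H, 1 bond to O → oxidation state 0.
Δ = 0 − (+2) = -2, so this is a reduction at C2.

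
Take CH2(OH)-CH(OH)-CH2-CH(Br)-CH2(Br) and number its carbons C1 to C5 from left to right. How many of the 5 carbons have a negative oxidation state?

3

Tallying each carbon's bonds:
C1: 1C, 2H, 1O → 0 − 2 + 1 = -1
C2: 2C, 1H, 1O → 0 − 1 + 1 = 0
C3: 2C, 2H → 0 − 2 = -2
C4: 2C, 1H, 1Br → 0 − 1 + 1 = 0
C5: 1C, 2H, 1Br → 0 − 2 + 1 = -1
3 carbons (C1, C3, C5) meet the condition.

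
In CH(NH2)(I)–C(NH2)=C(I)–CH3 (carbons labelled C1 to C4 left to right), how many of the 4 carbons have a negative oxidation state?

Tallying each carbon's bonds:
C1: 1C, 1H, 1N, 1I → 0 − 1 + 1 + 1 = +1
C2: 3C, 1N → 0 + 1 = +1
C3: 3C, 1I → 0 + 1 = +1
C4: 1C, 3H → 0 − 3 = -3
1 carbon (C4) meets the condition.

1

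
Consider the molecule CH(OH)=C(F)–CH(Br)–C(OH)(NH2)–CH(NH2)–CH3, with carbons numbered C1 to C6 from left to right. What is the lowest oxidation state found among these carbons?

Assign +1 per bond to O/N/halogen, −1 per bond to H or an electropositive element, and 0 per bond to carbon. Tallying each carbon:
C1: 2C, 1H, 1O → 0 − 1 + 1 = 0
C2: 3C, 1F → 0 + 1 = +1
C3: 2C, 1H, 1Br → 0 − 1 + 1 = 0
C4: 2C, 1O, 1N → 0 + 1 + 1 = +2
C5: 2C, 1H, 1N → 0 − 1 + 1 = 0
C6: 1C, 3H → 0 − 3 = -3
The lowest value is -3.

-3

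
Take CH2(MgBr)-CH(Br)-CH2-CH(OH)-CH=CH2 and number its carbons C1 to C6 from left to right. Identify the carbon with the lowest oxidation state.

C1

Count +1 for every bond to an atom more electronegative than carbon and −1 for every bond to one less electronegative; C–C bonds are 0. Tallying each carbon:
C1: 1C, 2H, 1Mg → 0 − 2 − 1 = -3
C2: 2C, 1H, 1Br → 0 − 1 + 1 = 0
C3: 2C, 2H → 0 − 2 = -2
C4: 2C, 1H, 1O → 0 − 1 + 1 = 0
C5: 3C, 1H → 0 − 1 = -1
C6: 2C, 2H → 0 − 2 = -2
The most reduced carbon is C1 at -3.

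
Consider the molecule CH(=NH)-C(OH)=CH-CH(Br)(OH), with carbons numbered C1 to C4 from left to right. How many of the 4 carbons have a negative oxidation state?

1

Tallying each carbon's bonds:
C1: 1C, 1H, 2N → 0 − 1 + 2 = +1
C2: 3C, 1O → 0 + 1 = +1
C3: 3C, 1H → 0 − 1 = -1
C4: 1C, 1H, 1O, 1Br → 0 − 1 + 1 + 1 = +1
1 carbon (C3) meets the condition.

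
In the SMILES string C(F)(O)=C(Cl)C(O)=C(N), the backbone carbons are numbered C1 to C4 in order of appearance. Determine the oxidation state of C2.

Count +1 for every bond to an atom more electronegative than carbon and −1 for every bond to one less electronegative; C–C bonds are 0.
C2 has a double bond to C (2×0 = 0), one bond to C (0), one bond to Cl (+1).
Oxidation state = 0 + 0 + 1 = +1.

+1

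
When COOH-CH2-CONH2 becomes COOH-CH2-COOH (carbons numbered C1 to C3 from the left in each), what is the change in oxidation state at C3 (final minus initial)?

Before: C3 has 1 bond to C, 2 bonds to O, 1 bond to N → oxidation state +3.
After: C3 has 1 bond to C, 3 bonds to O → oxidation state +3.
Δ = +3 − (+3) = 0, so no net redox change at C3.

0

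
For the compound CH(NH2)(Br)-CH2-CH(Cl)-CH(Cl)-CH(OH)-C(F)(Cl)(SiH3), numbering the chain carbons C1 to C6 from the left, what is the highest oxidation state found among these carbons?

Count +1 for every bond to an atom more electronegative than carbon and −1 for every bond to one less electronegative; C–C bonds are 0. Tallying each carbon:
C1: 1C, 1H, 1N, 1Br → 0 − 1 + 1 + 1 = +1
C2: 2C, 2H → 0 − 2 = -2
C3: 2C, 1H, 1Cl → 0 − 1 + 1 = 0
C4: 2C, 1H, 1Cl → 0 − 1 + 1 = 0
C5: 2C, 1H, 1O → 0 − 1 + 1 = 0
C6: 1C, 1F, 1Cl, 1Si → 0 + 1 + 1 − 1 = +1
The highest value is +1.

+1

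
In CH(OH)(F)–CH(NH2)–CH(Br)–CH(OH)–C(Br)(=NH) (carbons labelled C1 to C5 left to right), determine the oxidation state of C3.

0

C3 has one bond to C (0), one bond to C (0), one bond to Br (+1), one bond to H (-1).
Oxidation state = 0 + 0 + 1 − 1 = 0.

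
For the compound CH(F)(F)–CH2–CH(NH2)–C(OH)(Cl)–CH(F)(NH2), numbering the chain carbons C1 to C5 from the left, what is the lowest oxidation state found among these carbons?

Assign +1 per bond to O/N/halogen, −1 per bond to H or an electropositive element, and 0 per bond to carbon. Tallying each carbon:
C1: 1C, 1H, 2F → 0 − 1 + 2 = +1
C2: 2C, 2H → 0 − 2 = -2
C3: 2C, 1H, 1N → 0 − 1 + 1 = 0
C4: 2C, 1O, 1Cl → 0 + 1 + 1 = +2
C5: 1C, 1H, 1N, 1F → 0 − 1 + 1 + 1 = +1
The lowest value is -2.

-2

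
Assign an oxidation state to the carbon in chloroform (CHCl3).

Count +1 for every bond to an atom more electronegative than carbon and −1 for every bond to one less electronegative; C–C bonds are 0.
The carbon has one bond to H (-1), one bond to Cl (+1), one bond to Cl (+1), one bond to Cl (+1).
Oxidation state = -1 + 1 + 1 + 1 = +2.

+2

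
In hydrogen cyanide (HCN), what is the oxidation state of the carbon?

Each bond to a more electronegative atom (O, N, halogen) counts +1, each bond to a less electronegative atom (H, metal, B, Si) counts −1, and each C–C bond counts 0.
The carbon has one bond to H (-1), a triple bond to N (3×+1 = +3).
Oxidation state = -1 + 3 = +2.

+2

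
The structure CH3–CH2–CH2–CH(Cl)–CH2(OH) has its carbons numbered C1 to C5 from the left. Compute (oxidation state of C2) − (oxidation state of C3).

0

C2: 2C, 2H → 0 − 2 = -2
C3: 2C, 2H → 0 − 2 = -2
Difference: -2 − (-2) = 0.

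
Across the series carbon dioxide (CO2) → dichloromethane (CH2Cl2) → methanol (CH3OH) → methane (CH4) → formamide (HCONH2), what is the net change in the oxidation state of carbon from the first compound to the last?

Carbon oxidation states along the series — carbon dioxide: +4, dichloromethane: 0, methanol: -2, methane: -4, formamide: +2.
Net change = +2 − (+4) = -2.

-2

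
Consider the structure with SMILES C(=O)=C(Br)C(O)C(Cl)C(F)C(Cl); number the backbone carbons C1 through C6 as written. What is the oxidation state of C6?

C6 has one bond to C (0), one bond to H (-1), one bond to Cl (+1), one bond to H (-1).
Oxidation state = 0 − 1 + 1 − 1 = -1.

-1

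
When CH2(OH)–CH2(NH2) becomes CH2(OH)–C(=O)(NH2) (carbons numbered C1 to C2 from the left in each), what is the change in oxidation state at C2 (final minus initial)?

Before: C2 has 1 bond to C, 2 bonds to H, 1 bond to N → oxidation state -1.
After: C2 has 1 bond to C, 2 bonds to O, 1 bond to N → oxidation state +3.
Δ = +3 − (-1) = +4, so this is an oxidation at C2.

+4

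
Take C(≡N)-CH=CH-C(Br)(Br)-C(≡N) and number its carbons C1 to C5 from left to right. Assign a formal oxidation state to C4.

Bonds to more-electronegative neighbours contribute +1 each, bonds to H or metals contribute −1 each, and C–C bonds contribute 0.
C4 has one bond to C (0), one bond to C (0), one bond to Br (+1), one bond to Br (+1).
Oxidation state = 0 + 0 + 1 + 1 = +2.

+2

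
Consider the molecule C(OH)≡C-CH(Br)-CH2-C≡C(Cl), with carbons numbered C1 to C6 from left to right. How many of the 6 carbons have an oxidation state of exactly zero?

Tallying each carbon's bonds:
C1: 3C, 1O → 0 + 1 = +1
C2: 4C → 0 = 0
C3: 2C, 1H, 1Br → 0 − 1 + 1 = 0
C4: 2C, 2H → 0 − 2 = -2
C5: 4C → 0 = 0
C6: 3C, 1Cl → 0 + 1 = +1
3 carbons (C2, C3, C5) meet the condition.

3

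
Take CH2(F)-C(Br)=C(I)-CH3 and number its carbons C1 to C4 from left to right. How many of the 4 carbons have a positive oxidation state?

Bonds to more-electronegative neighbours contribute +1 each, bonds to H or metals contribute −1 each, and C–C bonds contribute 0. Tallying each carbon:
C1: 1C, 2H, 1F → 0 − 2 + 1 = -1
C2: 3C, 1Br → 0 + 1 = +1
C3: 3C, 1I → 0 + 1 = +1
C4: 1C, 3H → 0 − 3 = -3
2 carbons (C2, C3) meet the condition.

2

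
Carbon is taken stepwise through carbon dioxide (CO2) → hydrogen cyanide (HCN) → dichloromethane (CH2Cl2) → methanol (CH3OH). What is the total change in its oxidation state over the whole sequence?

-6

Carbon oxidation states along the series — carbon dioxide: +4, hydrogen cyanide: +2, dichloromethane: 0, methanol: -2.
Net change = -2 − (+4) = -6.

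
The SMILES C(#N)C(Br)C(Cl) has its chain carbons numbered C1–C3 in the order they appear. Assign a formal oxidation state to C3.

-1

Assign +1 per bond to O/N/halogen, −1 per bond to H or an electropositive element, and 0 per bond to carbon.
C3 has one bond to C (0), one bond to H (-1), one bond to Cl (+1), one bond to H (-1).
Oxidation state = 0 − 1 + 1 − 1 = -1.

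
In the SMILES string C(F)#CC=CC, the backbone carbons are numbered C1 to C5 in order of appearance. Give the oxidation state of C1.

+1

C1 has a triple bond to C (3×0 = 0), one bond to F (+1).
Oxidation state = 0 + 1 = +1.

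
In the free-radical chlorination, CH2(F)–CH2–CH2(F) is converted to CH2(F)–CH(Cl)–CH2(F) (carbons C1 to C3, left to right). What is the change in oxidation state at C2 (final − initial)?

Before: C2 has 2 bonds to C, 2 bonds to H → oxidation state -2.
After: C2 has 2 bonds to C, 1 bond to H, 1 bond to Cl → oxidation state 0.
Δ = 0 − (-2) = +2, so this is an oxidation at C2.

+2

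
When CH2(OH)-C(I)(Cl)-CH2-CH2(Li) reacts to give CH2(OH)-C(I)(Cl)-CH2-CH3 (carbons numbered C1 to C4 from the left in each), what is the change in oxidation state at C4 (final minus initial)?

Before: C4 has 1 bond to C, 2 bonds to H, 1 bond to Li → oxidation state -3.
After: C4 has 1 bond to C, 3 bonds to H → oxidation state -3.
Δ = -3 − (-3) = 0, so no net redox change at C4.

0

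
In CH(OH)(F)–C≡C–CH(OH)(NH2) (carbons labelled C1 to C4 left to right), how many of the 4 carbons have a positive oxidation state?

Bonds to more-electronegative neighbours contribute +1 each, bonds to H or metals contribute −1 each, and C–C bonds contribute 0. Tallying each carbon:
C1: 1C, 1H, 1O, 1F → 0 − 1 + 1 + 1 = +1
C2: 4C → 0 = 0
C3: 4C → 0 = 0
C4: 1C, 1H, 1O, 1N → 0 − 1 + 1 + 1 = +1
2 carbons (C1, C4) meet the condition.

2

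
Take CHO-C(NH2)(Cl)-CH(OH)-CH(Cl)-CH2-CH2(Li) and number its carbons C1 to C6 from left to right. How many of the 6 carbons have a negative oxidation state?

Tallying each carbon's bonds:
C1: 1C, 1H, 2O → 0 − 1 + 2 = +1
C2: 2C, 1N, 1Cl → 0 + 1 + 1 = +2
C3: 2C, 1H, 1O → 0 − 1 + 1 = 0
C4: 2C, 1H, 1Cl → 0 − 1 + 1 = 0
C5: 2C, 2H → 0 − 2 = -2
C6: 1C, 2H, 1Li → 0 − 2 − 1 = -3
2 carbons (C5, C6) meet the condition.

2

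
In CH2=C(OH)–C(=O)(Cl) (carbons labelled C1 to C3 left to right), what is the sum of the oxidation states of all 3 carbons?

+2

Bonds to more-electronegative neighbours contribute +1 each, bonds to H or metals contribute −1 each, and C–C bonds contribute 0. Tallying each carbon:
C1: 2C, 2H → 0 − 2 = -2
C2: 3C, 1O → 0 + 1 = +1
C3: 1C, 2O, 1Cl → 0 + 2 + 1 = +3
Sum = -2 + 1 + 3 = +2.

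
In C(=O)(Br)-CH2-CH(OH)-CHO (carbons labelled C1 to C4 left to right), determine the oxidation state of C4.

Assign +1 per bond to O/N/halogen, −1 per bond to H or an electropositive element, and 0 per bond to carbon.
C4 has one bond to C (0), one bond to H (-1), a double bond to O (2×+1 = +2).
Oxidation state = 0 − 1 + 2 = +1.

+1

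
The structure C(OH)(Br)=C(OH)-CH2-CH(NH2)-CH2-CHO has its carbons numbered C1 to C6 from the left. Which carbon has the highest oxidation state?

C1

Each bond to a more electronegative atom (O, N, halogen) counts +1, each bond to a less electronegative atom (H, metal, B, Si) counts −1, and each C–C bond counts 0. Tallying each carbon:
C1: 2C, 1O, 1Br → 0 + 1 + 1 = +2
C2: 3C, 1O → 0 + 1 = +1
C3: 2C, 2H → 0 − 2 = -2
C4: 2C, 1H, 1N → 0 − 1 + 1 = 0
C5: 2C, 2H → 0 − 2 = -2
C6: 1C, 1H, 2O → 0 − 1 + 2 = +1
The most oxidised carbon is C1 at +2.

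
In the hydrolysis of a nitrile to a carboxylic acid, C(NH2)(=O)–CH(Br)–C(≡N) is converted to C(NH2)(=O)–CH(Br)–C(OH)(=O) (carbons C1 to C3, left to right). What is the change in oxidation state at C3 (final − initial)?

Before: C3 has 1 bond to C, 3 bonds to N → oxidation state +3.
After: C3 has 1 bond to C, 3 bonds to O → oxidation state +3.
Δ = +3 − (+3) = 0, so no net redox change at C3.

0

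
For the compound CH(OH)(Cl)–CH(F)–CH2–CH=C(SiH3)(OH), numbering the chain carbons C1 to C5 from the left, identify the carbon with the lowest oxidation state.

C3

Bonds to more-electronegative neighbours contribute +1 each, bonds to H or metals contribute −1 each, and C–C bonds contribute 0. Tallying each carbon:
C1: 1C, 1H, 1O, 1Cl → 0 − 1 + 1 + 1 = +1
C2: 2C, 1H, 1F → 0 − 1 + 1 = 0
C3: 2C, 2H → 0 − 2 = -2
C4: 3C, 1H → 0 − 1 = -1
C5: 2C, 1O, 1Si → 0 + 1 − 1 = 0
The most reduced carbon is C3 at -2.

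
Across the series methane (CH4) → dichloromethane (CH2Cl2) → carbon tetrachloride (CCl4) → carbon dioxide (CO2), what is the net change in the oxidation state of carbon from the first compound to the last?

+8

Carbon oxidation states along the series — methane: -4, dichloromethane: 0, carbon tetrachloride: +4, carbon dioxide: +4.
Net change = +4 − (-4) = +8.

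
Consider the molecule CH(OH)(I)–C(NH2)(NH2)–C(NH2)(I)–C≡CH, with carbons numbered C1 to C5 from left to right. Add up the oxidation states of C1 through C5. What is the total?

+4

Tallying each carbon's bonds:
C1: 1C, 1H, 1O, 1I → 0 − 1 + 1 + 1 = +1
C2: 2C, 2N → 0 + 2 = +2
C3: 2C, 1N, 1I → 0 + 1 + 1 = +2
C4: 4C → 0 = 0
C5: 3C, 1H → 0 − 1 = -1
Sum = +1 + 2 + 2 + 0 − 1 = +4.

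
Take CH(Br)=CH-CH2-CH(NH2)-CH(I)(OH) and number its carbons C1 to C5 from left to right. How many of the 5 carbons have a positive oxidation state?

1

Tallying each carbon's bonds:
C1: 2C, 1H, 1Br → 0 − 1 + 1 = 0
C2: 3C, 1H → 0 − 1 = -1
C3: 2C, 2H → 0 − 2 = -2
C4: 2C, 1H, 1N → 0 − 1 + 1 = 0
C5: 1C, 1H, 1O, 1I → 0 − 1 + 1 + 1 = +1
1 carbon (C5) meets the condition.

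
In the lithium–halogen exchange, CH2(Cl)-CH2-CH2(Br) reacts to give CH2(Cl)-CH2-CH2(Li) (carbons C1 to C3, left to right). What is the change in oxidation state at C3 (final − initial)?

Before: C3 has 1 bond to C, 2 bonds to H, 1 bond to Br → oxidation state -1.
After: C3 has 1 bond to C, 2 bonds to H, 1 bond to Li → oxidation state -3.
Δ = -3 − (-1) = -2, so this is a reduction at C3.

-2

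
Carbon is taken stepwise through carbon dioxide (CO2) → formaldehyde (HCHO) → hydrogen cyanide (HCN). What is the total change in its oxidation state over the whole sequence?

Carbon oxidation states along the series — carbon dioxide: +4, formaldehyde: 0, hydrogen cyanide: +2.
Net change = +2 − (+4) = -2.

-2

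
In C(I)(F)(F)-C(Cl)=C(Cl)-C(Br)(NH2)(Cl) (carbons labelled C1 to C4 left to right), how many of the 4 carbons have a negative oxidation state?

Each bond to a more electronegative atom (O, N, halogen) counts +1, each bond to a less electronegative atom (H, metal, B, Si) counts −1, and each C–C bond counts 0. Tallying each carbon:
C1: 1C, 2F, 1I → 0 + 2 + 1 = +3
C2: 3C, 1Cl → 0 + 1 = +1
C3: 3C, 1Cl → 0 + 1 = +1
C4: 1C, 1N, 1Cl, 1Br → 0 + 1 + 1 + 1 = +3
0 carbons meet the condition.

0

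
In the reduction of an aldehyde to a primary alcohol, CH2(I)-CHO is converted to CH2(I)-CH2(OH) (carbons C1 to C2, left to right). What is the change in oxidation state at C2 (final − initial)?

Before: C2 has 1 bond to C, 1 bond to H, 2 bonds to O → oxidation state +1.
After: C2 has 1 bond to C, 2 bonds to H, 1 bond to O → oxidation state -1.
Δ = -1 − (+1) = -2, so this is a reduction at C2.

-2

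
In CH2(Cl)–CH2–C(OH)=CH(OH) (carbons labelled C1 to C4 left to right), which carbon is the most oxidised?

C3

Assign +1 per bond to O/N/halogen, −1 per bond to H or an electropositive element, and 0 per bond to carbon. Tallying each carbon:
C1: 1C, 2H, 1Cl → 0 − 2 + 1 = -1
C2: 2C, 2H → 0 − 2 = -2
C3: 3C, 1O → 0 + 1 = +1
C4: 2C, 1H, 1O → 0 − 1 + 1 = 0
The most oxidised carbon is C3 at +1.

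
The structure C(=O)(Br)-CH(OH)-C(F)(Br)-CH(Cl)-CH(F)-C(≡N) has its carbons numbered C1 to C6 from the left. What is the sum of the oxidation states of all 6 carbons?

Assign +1 per bond to O/N/halogen, −1 per bond to H or an electropositive element, and 0 per bond to carbon. Tallying each carbon:
C1: 1C, 2O, 1Br → 0 + 2 + 1 = +3
C2: 2C, 1H, 1O → 0 − 1 + 1 = 0
C3: 2C, 1F, 1Br → 0 + 1 + 1 = +2
C4: 2C, 1H, 1Cl → 0 − 1 + 1 = 0
C5: 2C, 1H, 1F → 0 − 1 + 1 = 0
C6: 1C, 3N → 0 + 3 = +3
Sum = +3 + 0 + 2 + 0 + 0 + 3 = +8.

+8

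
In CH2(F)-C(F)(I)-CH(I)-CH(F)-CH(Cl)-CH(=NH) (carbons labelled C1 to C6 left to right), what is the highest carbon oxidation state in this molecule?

+2

Assign +1 per bond to O/N/halogen, −1 per bond to H or an electropositive element, and 0 per bond to carbon. Tallying each carbon:
C1: 1C, 2H, 1F → 0 − 2 + 1 = -1
C2: 2C, 1F, 1I → 0 + 1 + 1 = +2
C3: 2C, 1H, 1I → 0 − 1 + 1 = 0
C4: 2C, 1H, 1F → 0 − 1 + 1 = 0
C5: 2C, 1H, 1Cl → 0 − 1 + 1 = 0
C6: 1C, 1H, 2N → 0 − 1 + 2 = +1
The highest value is +2.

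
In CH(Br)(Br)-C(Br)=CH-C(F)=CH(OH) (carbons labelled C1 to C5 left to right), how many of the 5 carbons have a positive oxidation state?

3

Bonds to more-electronegative neighbours contribute +1 each, bonds to H or metals contribute −1 each, and C–C bonds contribute 0. Tallying each carbon:
C1: 1C, 1H, 2Br → 0 − 1 + 2 = +1
C2: 3C, 1Br → 0 + 1 = +1
C3: 3C, 1H → 0 − 1 = -1
C4: 3C, 1F → 0 + 1 = +1
C5: 2C, 1H, 1O → 0 − 1 + 1 = 0
3 carbons (C1, C2, C4) meet the condition.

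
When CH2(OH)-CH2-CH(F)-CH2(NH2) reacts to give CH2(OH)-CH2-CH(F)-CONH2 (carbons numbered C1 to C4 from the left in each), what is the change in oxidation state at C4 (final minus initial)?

Before: C4 has 1 bond to C, 2 bonds to H, 1 bond to N → oxidation state -1.
After: C4 has 1 bond to C, 2 bonds to O, 1 bond to N → oxidation state +3.
Δ = +3 − (-1) = +4, so this is an oxidation at C4.

+4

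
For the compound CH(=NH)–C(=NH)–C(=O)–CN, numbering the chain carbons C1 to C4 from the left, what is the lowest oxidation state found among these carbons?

Bonds to more-electronegative neighbours contribute +1 each, bonds to H or metals contribute −1 each, and C–C bonds contribute 0. Tallying each carbon:
C1: 1C, 1H, 2N → 0 − 1 + 2 = +1
C2: 2C, 2N → 0 + 2 = +2
C3: 2C, 2O → 0 + 2 = +2
C4: 1C, 3N → 0 + 3 = +3
The lowest value is +1.

+1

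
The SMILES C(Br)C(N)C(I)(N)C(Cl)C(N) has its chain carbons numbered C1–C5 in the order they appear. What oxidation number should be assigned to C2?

Assign +1 per bond to O/N/halogen, −1 per bond to H or an electropositive element, and 0 per bond to carbon.
C2 has one bond to C (0), one bond to C (0), one bond to N (+1), one bond to H (-1).
Oxidation state = 0 + 0 + 1 − 1 = 0.

0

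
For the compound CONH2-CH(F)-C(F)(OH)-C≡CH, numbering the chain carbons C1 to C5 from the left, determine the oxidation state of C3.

+2

C3 has one bond to C (0), one bond to C (0), one bond to F (+1), one bond to O (+1).
Oxidation state = 0 + 0 + 1 + 1 = +2.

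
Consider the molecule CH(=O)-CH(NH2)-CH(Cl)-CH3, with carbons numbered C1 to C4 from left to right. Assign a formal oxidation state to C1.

+1

C1 has one bond to C (0), one bond to H (-1), a double bond to O (2×+1 = +2).
Oxidation state = 0 − 1 + 2 = +1.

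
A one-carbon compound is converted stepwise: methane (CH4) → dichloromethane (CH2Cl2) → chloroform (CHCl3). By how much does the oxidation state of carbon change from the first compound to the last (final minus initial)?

+6

Carbon oxidation states along the series — methane: -4, dichloromethane: 0, chloroform: +2.
Net change = +2 − (-4) = +6.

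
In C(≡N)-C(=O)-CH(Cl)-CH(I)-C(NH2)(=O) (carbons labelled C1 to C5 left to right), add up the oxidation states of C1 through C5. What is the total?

+8

Count +1 for every bond to an atom more electronegative than carbon and −1 for every bond to one less electronegative; C–C bonds are 0. Tallying each carbon:
C1: 1C, 3N → 0 + 3 = +3
C2: 2C, 2O → 0 + 2 = +2
C3: 2C, 1H, 1Cl → 0 − 1 + 1 = 0
C4: 2C, 1H, 1I → 0 − 1 + 1 = 0
C5: 1C, 2O, 1N → 0 + 2 + 1 = +3
Sum = +3 + 2 + 0 + 0 + 3 = +8.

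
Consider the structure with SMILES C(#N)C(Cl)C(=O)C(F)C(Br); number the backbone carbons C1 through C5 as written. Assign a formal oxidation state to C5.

-1

C5 has one bond to C (0), one bond to H (-1), one bond to Br (+1), one bond to H (-1).
Oxidation state = 0 − 1 + 1 − 1 = -1.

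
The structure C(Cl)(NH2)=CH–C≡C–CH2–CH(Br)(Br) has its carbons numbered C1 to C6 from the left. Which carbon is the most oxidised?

Assign +1 per bond to O/N/halogen, −1 per bond to H or an electropositive element, and 0 per bond to carbon. Tallying each carbon:
C1: 2C, 1N, 1Cl → 0 + 1 + 1 = +2
C2: 3C, 1H → 0 − 1 = -1
C3: 4C → 0 = 0
C4: 4C → 0 = 0
C5: 2C, 2H → 0 − 2 = -2
C6: 1C, 1H, 2Br → 0 − 1 + 2 = +1
The most oxidised carbon is C1 at +2.

C1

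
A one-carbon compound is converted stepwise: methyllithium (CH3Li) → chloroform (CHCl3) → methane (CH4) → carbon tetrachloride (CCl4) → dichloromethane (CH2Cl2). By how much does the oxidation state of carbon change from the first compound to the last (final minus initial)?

+4

Carbon oxidation states along the series — methyllithium: -4, chloroform: +2, methane: -4, carbon tetrachloride: +4, dichloromethane: 0.
Net change = 0 − (-4) = +4.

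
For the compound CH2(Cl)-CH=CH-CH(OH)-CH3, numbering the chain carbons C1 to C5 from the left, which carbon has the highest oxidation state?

Tallying each carbon's bonds:
C1: 1C, 2H, 1Cl → 0 − 2 + 1 = -1
C2: 3C, 1H → 0 − 1 = -1
C3: 3C, 1H → 0 − 1 = -1
C4: 2C, 1H, 1O → 0 − 1 + 1 = 0
C5: 1C, 3H → 0 − 3 = -3
The most oxidised carbon is C4 at 0.

C4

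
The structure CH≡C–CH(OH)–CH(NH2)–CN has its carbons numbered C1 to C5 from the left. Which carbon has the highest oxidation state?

C5

Tallying each carbon's bonds:
C1: 3C, 1H → 0 − 1 = -1
C2: 4C → 0 = 0
C3: 2C, 1H, 1O → 0 − 1 + 1 = 0
C4: 2C, 1H, 1N → 0 − 1 + 1 = 0
C5: 1C, 3N → 0 + 3 = +3
The most oxidised carbon is C5 at +3.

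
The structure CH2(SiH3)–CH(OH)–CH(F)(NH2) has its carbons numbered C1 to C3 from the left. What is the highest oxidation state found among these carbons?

+1

Assign +1 per bond to O/N/halogen, −1 per bond to H or an electropositive element, and 0 per bond to carbon. Tallying each carbon:
C1: 1C, 2H, 1Si → 0 − 2 − 1 = -3
C2: 2C, 1H, 1O → 0 − 1 + 1 = 0
C3: 1C, 1H, 1N, 1F → 0 − 1 + 1 + 1 = +1
The highest value is +1.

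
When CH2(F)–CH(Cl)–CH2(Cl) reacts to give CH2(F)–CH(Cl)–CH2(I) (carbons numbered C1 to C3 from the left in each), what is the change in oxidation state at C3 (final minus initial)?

Before: C3 has 1 bond to C, 2 bonds to H, 1 bond to Cl → oxidation state -1.
After: C3 has 1 bond to C, 2 bonds to H, 1 bond to I → oxidation state -1.
Δ = -1 − (-1) = 0, so no net redox change at C3.

0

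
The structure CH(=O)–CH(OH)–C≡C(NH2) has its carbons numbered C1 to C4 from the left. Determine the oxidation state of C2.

0

Each bond to a more electronegative atom (O, N, halogen) counts +1, each bond to a less electronegative atom (H, metal, B, Si) counts −1, and each C–C bond counts 0.
C2 has one bond to C (0), one bond to C (0), one bond to H (-1), one bond to O (+1).
Oxidation state = 0 + 0 − 1 + 1 = 0.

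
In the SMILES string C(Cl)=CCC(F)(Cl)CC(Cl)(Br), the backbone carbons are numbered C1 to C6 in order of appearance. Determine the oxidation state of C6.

C6 has one bond to C (0), one bond to Cl (+1), one bond to Br (+1), one bond to H (-1).
Oxidation state = 0 + 1 + 1 − 1 = +1.

+1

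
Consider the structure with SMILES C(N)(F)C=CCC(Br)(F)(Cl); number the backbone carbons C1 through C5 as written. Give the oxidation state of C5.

C5 has one bond to C (0), one bond to Br (+1), one bond to F (+1), one bond to Cl (+1).
Oxidation state = 0 + 1 + 1 + 1 = +3.

+3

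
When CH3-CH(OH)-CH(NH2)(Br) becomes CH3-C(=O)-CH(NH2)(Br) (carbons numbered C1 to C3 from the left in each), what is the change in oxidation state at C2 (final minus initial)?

+2

Before: C2 has 2 bonds to C, 1 bond to H, 1 bond to O → oxidation state 0.
After: C2 has 2 bonds to C, 2 bonds to O → oxidation state +2.
Δ = +2 − (0) = +2, so this is an oxidation at C2.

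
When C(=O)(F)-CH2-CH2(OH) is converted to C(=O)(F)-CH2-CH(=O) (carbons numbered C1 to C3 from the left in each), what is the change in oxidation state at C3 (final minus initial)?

+2

Before: C3 has 1 bond to C, 2 bonds to H, 1 bond to O → oxidation state -1.
After: C3 has 1 bond to C, 1 bond to H, 2 bonds to O → oxidation state +1.
Δ = +1 − (-1) = +2, so this is an oxidation at C3.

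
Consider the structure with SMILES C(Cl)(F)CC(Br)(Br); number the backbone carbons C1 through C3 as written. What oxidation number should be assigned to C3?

+1

C3 has one bond to C (0), one bond to H (-1), one bond to Br (+1), one bond to Br (+1).
Oxidation state = 0 − 1 + 1 + 1 = +1.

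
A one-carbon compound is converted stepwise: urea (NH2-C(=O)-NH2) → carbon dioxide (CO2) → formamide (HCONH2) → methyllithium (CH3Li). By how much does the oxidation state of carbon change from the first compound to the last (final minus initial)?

-8

Carbon oxidation states along the series — urea: +4, carbon dioxide: +4, formamide: +2, methyllithium: -4.
Net change = -4 − (+4) = -8.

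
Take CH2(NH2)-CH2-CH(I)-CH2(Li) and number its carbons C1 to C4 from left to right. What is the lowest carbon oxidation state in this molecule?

-3

Tallying each carbon's bonds:
C1: 1C, 2H, 1N → 0 − 2 + 1 = -1
C2: 2C, 2H → 0 − 2 = -2
C3: 2C, 1H, 1I → 0 − 1 + 1 = 0
C4: 1C, 2H, 1Li → 0 − 2 − 1 = -3
The lowest value is -3.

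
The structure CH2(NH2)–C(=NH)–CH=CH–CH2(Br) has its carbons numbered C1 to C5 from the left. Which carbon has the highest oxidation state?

C2

Tallying each carbon's bonds:
C1: 1C, 2H, 1N → 0 − 2 + 1 = -1
C2: 2C, 2N → 0 + 2 = +2
C3: 3C, 1H → 0 − 1 = -1
C4: 3C, 1H → 0 − 1 = -1
C5: 1C, 2H, 1Br → 0 − 2 + 1 = -1
The most oxidised carbon is C2 at +2.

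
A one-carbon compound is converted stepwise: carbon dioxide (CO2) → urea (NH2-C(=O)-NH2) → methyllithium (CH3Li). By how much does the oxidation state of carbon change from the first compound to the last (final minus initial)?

Carbon oxidation states along the series — carbon dioxide: +4, urea: +4, methyllithium: -4.
Net change = -4 − (+4) = -8.

-8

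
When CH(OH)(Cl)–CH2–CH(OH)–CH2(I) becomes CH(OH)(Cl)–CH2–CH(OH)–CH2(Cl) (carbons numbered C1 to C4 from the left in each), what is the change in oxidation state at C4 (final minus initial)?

0

Before: C4 has 1 bond to C, 2 bonds to H, 1 bond to I → oxidation state -1.
After: C4 has 1 bond to C, 2 bonds to H, 1 bond to Cl → oxidation state -1.
Δ = -1 − (-1) = 0, so no net redox change at C4.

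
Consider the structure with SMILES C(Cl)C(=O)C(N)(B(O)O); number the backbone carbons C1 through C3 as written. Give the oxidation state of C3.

-1

Count +1 for every bond to an atom more electronegative than carbon and −1 for every bond to one less electronegative; C–C bonds are 0.
C3 has one bond to C (0), one bond to N (+1), one bond to H (-1), one bond to B (-1).
Oxidation state = 0 + 1 − 1 − 1 = -1.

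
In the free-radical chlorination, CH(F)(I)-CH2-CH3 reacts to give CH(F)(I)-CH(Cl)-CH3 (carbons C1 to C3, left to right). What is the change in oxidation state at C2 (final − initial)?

Before: C2 has 2 bonds to C, 2 bonds to H → oxidation state -2.
After: C2 has 2 bonds to C, 1 bond to H, 1 bond to Cl → oxidation state 0.
Δ = 0 − (-2) = +2, so this is an oxidation at C2.

+2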